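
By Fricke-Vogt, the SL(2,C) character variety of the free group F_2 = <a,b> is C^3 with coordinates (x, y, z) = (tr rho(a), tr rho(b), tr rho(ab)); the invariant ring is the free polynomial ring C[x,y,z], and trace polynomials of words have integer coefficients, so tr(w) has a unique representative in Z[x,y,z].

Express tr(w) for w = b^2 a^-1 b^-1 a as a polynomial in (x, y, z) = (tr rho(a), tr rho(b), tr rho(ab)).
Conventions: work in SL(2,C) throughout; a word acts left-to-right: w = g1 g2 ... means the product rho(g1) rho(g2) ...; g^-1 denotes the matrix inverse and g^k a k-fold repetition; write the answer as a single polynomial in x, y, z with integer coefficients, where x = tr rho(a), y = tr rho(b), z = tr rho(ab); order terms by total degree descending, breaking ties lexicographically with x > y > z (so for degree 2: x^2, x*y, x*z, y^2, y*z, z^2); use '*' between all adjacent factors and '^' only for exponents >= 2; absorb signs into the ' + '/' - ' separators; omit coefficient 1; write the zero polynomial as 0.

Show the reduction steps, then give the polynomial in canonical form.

-x*y^2*z + x^2*y + y^3 + y*z^2 - 3*y

use: tr(b^2) = tr(b)*tr(b) - tr(1) = y^2 - 2
tr(b a b) = tr(b)*tr(a b) - tr(a) = y*z - x
tr(b a b^2) = tr(b)*tr(b a b) - tr(b a) = y^2*z - x*y - z
use: tr(a b a b) = tr(a b)*tr(a b) - tr(1)   [split at repeated a] = z^2 - 2
use: tr(a b a) = tr(a)*tr(b a) - tr(b) = x*z - y
apply: tr(b a b^2 a) = tr(b)*tr(a b a b) - tr(a b a) = y*z^2 - x*z - y
tr(a b^2 a^-1 b) = tr(b a b^2)*tr(a) - tr(b a b^2 a) = x*y^2*z - x^2*y - y*z^2 + y
tr(b^2 a^-1 b^-1 a) = tr(a b^2 a^-1)*tr(b) - tr(a b^2 a^-1 b) = -x*y^2*z + x^2*y + y^3 + y*z^2 - 3*y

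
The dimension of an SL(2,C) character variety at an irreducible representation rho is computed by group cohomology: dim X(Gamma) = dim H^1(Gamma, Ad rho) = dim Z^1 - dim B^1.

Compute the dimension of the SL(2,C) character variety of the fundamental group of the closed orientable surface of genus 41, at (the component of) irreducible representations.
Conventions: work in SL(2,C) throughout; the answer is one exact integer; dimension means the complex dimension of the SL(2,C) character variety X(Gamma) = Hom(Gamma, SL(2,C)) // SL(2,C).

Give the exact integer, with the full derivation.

The genus-41 surface group: 2g = 82 generators, one relator prod [a_i, b_i].
Unconstrained cocycle data is one sl_2 vector per generator (246 dimensions), cut by the relator condition d_2(z) = 0.
H^2 = coker(d_2) is dual to H^0 = 0 at irreducible rho (Poincare duality), so d_2 is onto: dim Z^1 = 243.
As always at irreducible rho, dim B^1 = 3.
Hence dim X = 243 - 3 = 240.

240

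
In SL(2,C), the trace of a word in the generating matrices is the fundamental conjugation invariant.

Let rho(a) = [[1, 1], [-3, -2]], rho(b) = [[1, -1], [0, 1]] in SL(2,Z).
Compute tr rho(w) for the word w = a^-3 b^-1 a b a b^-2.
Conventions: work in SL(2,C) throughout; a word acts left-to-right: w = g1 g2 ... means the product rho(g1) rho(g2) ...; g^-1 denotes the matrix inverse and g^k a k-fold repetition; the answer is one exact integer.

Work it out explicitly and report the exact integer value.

-22

rho(a^-1) = [[-2, -1], [3, 1]]
... * rho(a^-1) = [[-2, -1], [3, 1]]  ->  [[1, 1], [-3, -2]]
... * rho(a^-1) = [[-2, -1], [3, 1]]  ->  [[1, 0], [0, 1]]
... * rho(b^-1) = [[1, 1], [0, 1]]  ->  [[1, 1], [0, 1]]
... * rho(a) = [[1, 1], [-3, -2]]  ->  [[-2, -1], [-3, -2]]
... * rho(b) = [[1, -1], [0, 1]]  ->  [[-2, 1], [-3, 1]]
... * rho(a) = [[1, 1], [-3, -2]]  ->  [[-5, -4], [-6, -5]]
... * rho(b^-1) = [[1, 1], [0, 1]]  ->  [[-5, -9], [-6, -11]]
... * rho(b^-1) = [[1, 1], [0, 1]]  ->  [[-5, -14], [-6, -17]]
tr = -5 + -17 = -22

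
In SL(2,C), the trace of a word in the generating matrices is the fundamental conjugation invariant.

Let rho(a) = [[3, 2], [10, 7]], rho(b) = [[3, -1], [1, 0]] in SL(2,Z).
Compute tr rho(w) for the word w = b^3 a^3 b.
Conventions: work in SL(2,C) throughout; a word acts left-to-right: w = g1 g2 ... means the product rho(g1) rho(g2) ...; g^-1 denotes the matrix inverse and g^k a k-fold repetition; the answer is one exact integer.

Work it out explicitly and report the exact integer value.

-6311

rho(b) = [[3, -1], [1, 0]]
... * rho(b) = [[3, -1], [1, 0]]  ->  [[8, -3], [3, -1]]
... * rho(b) = [[3, -1], [1, 0]]  ->  [[21, -8], [8, -3]]
... * rho(a) = [[3, 2], [10, 7]]  ->  [[-17, -14], [-6, -5]]
... * rho(a) = [[3, 2], [10, 7]]  ->  [[-191, -132], [-68, -47]]
... * rho(a) = [[3, 2], [10, 7]]  ->  [[-1893, -1306], [-674, -465]]
... * rho(b) = [[3, -1], [1, 0]]  ->  [[-6985, 1893], [-2487, 674]]
tr = -6985 + 674 = -6311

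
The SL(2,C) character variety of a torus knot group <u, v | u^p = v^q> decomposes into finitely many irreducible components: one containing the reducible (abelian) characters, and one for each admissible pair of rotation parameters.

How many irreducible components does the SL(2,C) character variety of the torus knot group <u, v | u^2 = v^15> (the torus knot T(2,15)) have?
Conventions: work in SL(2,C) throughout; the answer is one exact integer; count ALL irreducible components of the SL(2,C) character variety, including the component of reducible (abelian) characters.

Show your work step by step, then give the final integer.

8

In the torus knot group T(2,15), u^2 = v^15 is central, so an irreducible representation sends it to +I or -I (Schur).
So on each irreducible component the traces are pinned: tr(u) = 2*cos(pi*alpha/2) with 1 <= alpha <= 1, tr(v) = 2*cos(pi*beta/15) with 1 <= beta <= 14.
u^2 = (-1)^alpha I and v^15 = (-1)^beta I must agree, so alpha and beta have equal parity.
Counting: 1 odd alphas x 7 odd betas + 0 even alphas x 7 even betas = 7 + 0 = 7.
That is 7 components of irreducible characters, and with the reducible (abelian) component the total is 8.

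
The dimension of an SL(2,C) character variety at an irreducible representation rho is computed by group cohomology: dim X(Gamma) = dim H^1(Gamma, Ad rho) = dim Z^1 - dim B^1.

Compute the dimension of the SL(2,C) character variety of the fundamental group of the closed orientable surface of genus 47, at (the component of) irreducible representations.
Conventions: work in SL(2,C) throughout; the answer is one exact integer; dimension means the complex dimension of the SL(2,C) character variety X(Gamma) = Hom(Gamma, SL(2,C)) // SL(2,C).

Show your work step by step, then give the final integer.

276

Gamma = pi_1(Sigma_47) = < a_1, b_1, ..., a_47, b_47 | prod [a_i, b_i] > has 2g = 94 generators and 1 relator.
Unconstrained cocycle data is one sl_2 vector per generator (282 dimensions), cut by the relator condition d_2(z) = 0.
At an irreducible rho, H^2 = coker(d_2) vanishes (Poincare duality: H^2 is dual to H^0 = invariants = 0), so d_2 is surjective onto sl_2 and dim Z^1 = 282 - 3 = 279.
dim B^1 = 3 (coboundaries, injective at irreducible rho).
dim X = dim H^1 = 279 - 3 = 276.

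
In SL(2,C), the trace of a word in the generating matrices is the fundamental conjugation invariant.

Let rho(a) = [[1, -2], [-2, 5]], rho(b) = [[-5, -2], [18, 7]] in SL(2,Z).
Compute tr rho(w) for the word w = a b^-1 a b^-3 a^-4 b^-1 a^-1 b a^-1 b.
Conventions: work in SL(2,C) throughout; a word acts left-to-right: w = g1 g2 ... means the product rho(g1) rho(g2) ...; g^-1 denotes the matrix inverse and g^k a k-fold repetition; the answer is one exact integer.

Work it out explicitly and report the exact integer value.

rho(a) = [[1, -2], [-2, 5]]
... * rho(b^-1) = [[7, 2], [-18, -5]]  ->  [[43, 12], [-104, -29]]
... * rho(a) = [[1, -2], [-2, 5]]  ->  [[19, -26], [-46, 63]]
... * rho(b^-1) = [[7, 2], [-18, -5]]  ->  [[601, 168], [-1456, -407]]
... * rho(b^-1) = [[7, 2], [-18, -5]]  ->  [[1183, 362], [-2866, -877]]
... * rho(b^-1) = [[7, 2], [-18, -5]]  ->  [[1765, 556], [-4276, -1347]]
... * rho(a^-1) = [[5, 2], [2, 1]]  ->  [[9937, 4086], [-24074, -9899]]
... * rho(a^-1) = [[5, 2], [2, 1]]  ->  [[57857, 23960], [-140168, -58047]]
... * rho(a^-1) = [[5, 2], [2, 1]]  ->  [[337205, 139674], [-816934, -338383]]
... * rho(a^-1) = [[5, 2], [2, 1]]  ->  [[1965373, 814084], [-4761436, -1972251]]
... * rho(b^-1) = [[7, 2], [-18, -5]]  ->  [[-895901, -139674], [2170466, 338383]]
... * rho(a^-1) = [[5, 2], [2, 1]]  ->  [[-4758853, -1931476], [11529096, 4679315]]
... * rho(b) = [[-5, -2], [18, 7]]  ->  [[-10972303, -4002626], [26582190, 9697013]]
... * rho(a^-1) = [[5, 2], [2, 1]]  ->  [[-62866767, -25947232], [152304976, 62861393]]
... * rho(b) = [[-5, -2], [18, 7]]  ->  [[-152716341, -55897090], [369980194, 135419799]]
tr = -152716341 + 135419799 = -17296542

-17296542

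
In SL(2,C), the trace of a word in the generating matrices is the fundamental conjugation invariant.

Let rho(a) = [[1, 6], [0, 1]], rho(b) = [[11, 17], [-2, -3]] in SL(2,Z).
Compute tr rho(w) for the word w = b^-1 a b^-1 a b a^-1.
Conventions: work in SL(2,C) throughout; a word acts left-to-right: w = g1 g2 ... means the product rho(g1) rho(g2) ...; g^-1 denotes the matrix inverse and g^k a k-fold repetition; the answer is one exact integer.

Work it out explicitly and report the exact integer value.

2900

rho(b^-1) = [[-3, -17], [2, 11]]
... * rho(a) = [[1, 6], [0, 1]]  ->  [[-3, -35], [2, 23]]
... * rho(b^-1) = [[-3, -17], [2, 11]]  ->  [[-61, -334], [40, 219]]
... * rho(a) = [[1, 6], [0, 1]]  ->  [[-61, -700], [40, 459]]
... * rho(b) = [[11, 17], [-2, -3]]  ->  [[729, 1063], [-478, -697]]
... * rho(a^-1) = [[1, -6], [0, 1]]  ->  [[729, -3311], [-478, 2171]]
tr = 729 + 2171 = 2900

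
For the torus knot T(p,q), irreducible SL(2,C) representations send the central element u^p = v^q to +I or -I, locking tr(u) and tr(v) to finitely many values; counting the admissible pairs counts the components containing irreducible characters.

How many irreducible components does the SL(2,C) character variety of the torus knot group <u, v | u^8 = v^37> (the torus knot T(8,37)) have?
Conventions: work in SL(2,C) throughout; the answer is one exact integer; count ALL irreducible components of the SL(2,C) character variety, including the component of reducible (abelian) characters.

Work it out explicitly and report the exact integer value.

For T(8,37): irreducibility forces the central element u^8 = v^37 to one of +I, -I.
On an irreducible component, tr(u) is locked at 2*cos(pi*alpha/8) for some alpha in 1..7, and tr(v) at 2*cos(pi*beta/37) for some beta in 1..36.
u^8 = (-1)^alpha I and v^37 = (-1)^beta I must agree, so alpha and beta have equal parity.
Counting: 4 odd alphas x 18 odd betas + 3 even alphas x 18 even betas = 72 + 54 = 126.
components with irreducible characters: 126; plus the single component of reducible (abelian) characters: total 127.

127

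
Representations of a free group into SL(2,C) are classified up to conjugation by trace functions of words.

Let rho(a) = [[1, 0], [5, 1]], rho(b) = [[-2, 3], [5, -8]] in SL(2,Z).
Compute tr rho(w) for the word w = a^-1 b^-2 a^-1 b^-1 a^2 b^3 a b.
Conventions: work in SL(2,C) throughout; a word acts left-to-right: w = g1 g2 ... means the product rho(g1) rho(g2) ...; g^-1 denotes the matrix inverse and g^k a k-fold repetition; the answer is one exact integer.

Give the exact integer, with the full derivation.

-11933995

rho(a^-1) = [[1, 0], [-5, 1]]
... * rho(b^-1) = [[-8, -3], [-5, -2]]  ->  [[-8, -3], [35, 13]]
... * rho(b^-1) = [[-8, -3], [-5, -2]]  ->  [[79, 30], [-345, -131]]
... * rho(a^-1) = [[1, 0], [-5, 1]]  ->  [[-71, 30], [310, -131]]
... * rho(b^-1) = [[-8, -3], [-5, -2]]  ->  [[418, 153], [-1825, -668]]
... * rho(a) = [[1, 0], [5, 1]]  ->  [[1183, 153], [-5165, -668]]
... * rho(a) = [[1, 0], [5, 1]]  ->  [[1948, 153], [-8505, -668]]
... * rho(b) = [[-2, 3], [5, -8]]  ->  [[-3131, 4620], [13670, -20171]]
... * rho(b) = [[-2, 3], [5, -8]]  ->  [[29362, -46353], [-128195, 202378]]
... * rho(b) = [[-2, 3], [5, -8]]  ->  [[-290489, 458910], [1268280, -2003609]]
... * rho(a) = [[1, 0], [5, 1]]  ->  [[2004061, 458910], [-8749765, -2003609]]
... * rho(b) = [[-2, 3], [5, -8]]  ->  [[-1713572, 2340903], [7481485, -10220423]]
tr = -1713572 + -10220423 = -11933995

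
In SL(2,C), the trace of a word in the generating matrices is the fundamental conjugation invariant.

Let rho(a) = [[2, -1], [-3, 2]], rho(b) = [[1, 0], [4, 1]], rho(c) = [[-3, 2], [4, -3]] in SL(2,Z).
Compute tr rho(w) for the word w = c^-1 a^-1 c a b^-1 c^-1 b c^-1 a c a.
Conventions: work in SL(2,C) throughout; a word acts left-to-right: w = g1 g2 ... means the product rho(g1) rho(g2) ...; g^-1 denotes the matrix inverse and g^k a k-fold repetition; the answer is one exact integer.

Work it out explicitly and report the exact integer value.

rho(c^-1) = [[-3, -2], [-4, -3]]
... * rho(a^-1) = [[2, 1], [3, 2]]  ->  [[-12, -7], [-17, -10]]
... * rho(c) = [[-3, 2], [4, -3]]  ->  [[8, -3], [11, -4]]
... * rho(a) = [[2, -1], [-3, 2]]  ->  [[25, -14], [34, -19]]
... * rho(b^-1) = [[1, 0], [-4, 1]]  ->  [[81, -14], [110, -19]]
... * rho(c^-1) = [[-3, -2], [-4, -3]]  ->  [[-187, -120], [-254, -163]]
... * rho(b) = [[1, 0], [4, 1]]  ->  [[-667, -120], [-906, -163]]
... * rho(c^-1) = [[-3, -2], [-4, -3]]  ->  [[2481, 1694], [3370, 2301]]
... * rho(a) = [[2, -1], [-3, 2]]  ->  [[-120, 907], [-163, 1232]]
... * rho(c) = [[-3, 2], [4, -3]]  ->  [[3988, -2961], [5417, -4022]]
... * rho(a) = [[2, -1], [-3, 2]]  ->  [[16859, -9910], [22900, -13461]]
tr = 16859 + -13461 = 3398

3398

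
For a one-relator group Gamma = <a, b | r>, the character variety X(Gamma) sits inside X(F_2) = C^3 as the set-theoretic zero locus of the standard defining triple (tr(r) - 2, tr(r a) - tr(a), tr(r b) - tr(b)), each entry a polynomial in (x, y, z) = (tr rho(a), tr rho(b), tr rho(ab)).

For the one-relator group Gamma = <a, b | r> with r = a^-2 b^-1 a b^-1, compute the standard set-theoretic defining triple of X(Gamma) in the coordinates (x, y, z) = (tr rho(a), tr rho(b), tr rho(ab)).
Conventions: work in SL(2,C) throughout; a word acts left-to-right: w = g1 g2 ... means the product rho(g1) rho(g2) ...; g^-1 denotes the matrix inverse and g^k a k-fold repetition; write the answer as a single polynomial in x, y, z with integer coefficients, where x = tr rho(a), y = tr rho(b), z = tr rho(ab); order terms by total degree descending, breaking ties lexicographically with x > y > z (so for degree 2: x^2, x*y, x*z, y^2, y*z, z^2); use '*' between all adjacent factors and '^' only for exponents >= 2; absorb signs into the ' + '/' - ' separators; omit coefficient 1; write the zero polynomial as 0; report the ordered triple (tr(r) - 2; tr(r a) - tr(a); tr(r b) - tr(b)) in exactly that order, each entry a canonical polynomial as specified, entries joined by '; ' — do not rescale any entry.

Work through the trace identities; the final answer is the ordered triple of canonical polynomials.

trace(a^-1) = trace(a) = x
trace(a^-1 b) = trace(b)*trace(a) - trace(b a)   [inverse elimination on a] = x*y - z
trace(b^-1 a^-1) = trace(a^-1)*trace(b) - trace(a^-1 b)   [inverse elimination on b] = z
trace(b a b) = trace(b)*trace(a b) - trace(a)   [square of b] = y*z - x
trace(b a b a) = trace(a b)*trace(a b) - trace(1)   [split at a repeated a] = z^2 - 2
trace(a^-1 b a b) = trace(b a b)*trace(a) - trace(b a b a)   [inverse elimination on a] = x*y*z - x^2 - z^2 + 2
trace(a^-2 b a b) = trace(a^-1 b a b)*trace(a) - trace(a^-1 b a b a)   [inverse elimination on a] = x^2*y*z - x^3 - x*z^2 - y*z + 3*x
trace(a b^-1 a^-2 b) = trace(a^-2 b a)*trace(b) - trace(a^-2 b a b)   [inverse elimination on b] = -x^2*y*z + x^3 + x*y^2 + x*z^2 - 3*x
trace(a^-2 b^-1 a b^-1) = trace(a b^-1 a^-2)*trace(b) - trace(a b^-1 a^-2 b)   [inverse elimination on b] = x^2*y*z - x^3 - x*y^2 - x*z^2 + y*z + 3*x
assemble the triple (trace(r) - 2; trace(r a) - x; trace(r b) - y)

x^2*y*z - x^3 - x*y^2 - x*z^2 + y*z + 3*x - 2; x*y*z - x^2 - z^2 - x + 2; -y + z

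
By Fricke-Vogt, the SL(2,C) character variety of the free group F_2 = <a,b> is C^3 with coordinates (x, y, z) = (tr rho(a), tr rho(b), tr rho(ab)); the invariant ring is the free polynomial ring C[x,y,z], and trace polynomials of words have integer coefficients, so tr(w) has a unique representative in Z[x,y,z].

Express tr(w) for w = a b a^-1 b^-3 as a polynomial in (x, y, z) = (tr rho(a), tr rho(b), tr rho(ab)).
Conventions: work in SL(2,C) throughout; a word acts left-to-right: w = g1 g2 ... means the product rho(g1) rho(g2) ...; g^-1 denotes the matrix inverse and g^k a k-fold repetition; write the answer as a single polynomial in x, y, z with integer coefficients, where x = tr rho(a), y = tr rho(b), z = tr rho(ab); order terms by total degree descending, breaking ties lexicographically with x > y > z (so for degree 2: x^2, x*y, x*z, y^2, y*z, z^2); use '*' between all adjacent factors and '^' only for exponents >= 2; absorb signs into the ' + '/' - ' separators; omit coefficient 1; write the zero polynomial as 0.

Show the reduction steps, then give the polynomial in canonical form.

-x*y^3*z + x^2*y^2 + y^4 + y^2*z^2 + x*y*z - x^2 - 4*y^2 - z^2 + 2

use: tr(a b^-1) = tr(a) tr(b) - tr(a b) = x*y - z
tr(b^-2 a) = tr(a b^-1) tr(b) - tr(a) = x*y^2 - y*z - x
apply: tr(a b a) = tr(a) tr(b a) - tr(b) = x*z - y
use: tr(a b a b) = tr(b a) tr(b a) - tr(1)   [split at repeated b] = z^2 - 2
tr(a b a b^-1) = tr(a b a) tr(b) - tr(a b a b) = x*y*z - y^2 - z^2 + 2
apply: tr(a b a b^-2) = tr(a b a b^-1) tr(b) - tr(a b a) = x*y^2*z - y^3 - y*z^2 - x*z + 3*y
tr(b^-3 a b a) = tr(a b a b^-2) tr(b) - tr(a b a b^-1) = x*y^3*z - y^4 - y^2*z^2 - 2*x*y*z + 4*y^2 + z^2 - 2
apply: tr(a b a^-1 b^-3) = tr(b^-3 a b) tr(a) - tr(b^-3 a b a) = -x*y^3*z + x^2*y^2 + y^4 + y^2*z^2 + x*y*z - x^2 - 4*y^2 - z^2 + 2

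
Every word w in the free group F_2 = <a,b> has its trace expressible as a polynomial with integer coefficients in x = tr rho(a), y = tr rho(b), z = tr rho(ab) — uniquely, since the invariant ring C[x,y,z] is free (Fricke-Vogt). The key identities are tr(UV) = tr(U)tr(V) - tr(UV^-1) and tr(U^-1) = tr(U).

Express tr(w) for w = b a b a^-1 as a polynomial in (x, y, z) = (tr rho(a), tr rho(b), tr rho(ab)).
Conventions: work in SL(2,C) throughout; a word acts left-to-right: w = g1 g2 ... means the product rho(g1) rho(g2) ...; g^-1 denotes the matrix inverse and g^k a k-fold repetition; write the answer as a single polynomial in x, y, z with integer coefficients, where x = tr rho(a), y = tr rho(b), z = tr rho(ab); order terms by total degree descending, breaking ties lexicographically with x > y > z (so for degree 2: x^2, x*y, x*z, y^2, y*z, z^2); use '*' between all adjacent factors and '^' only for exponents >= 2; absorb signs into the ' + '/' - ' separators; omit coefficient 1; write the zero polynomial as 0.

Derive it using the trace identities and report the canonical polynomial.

x*y*z - x^2 - z^2 + 2

trace(b a b) = trace(b) * trace(a b) - trace(a)  (reduce the b square) = y*z - x
and trace(b a b a) = trace(b a) * trace(b a) - trace(1)  (split on b) = z^2 - 2
and trace(b a b a^-1) = trace(b a b) * trace(a) - trace(b a b a)  (eliminate a^-1) = x*y*z - x^2 - z^2 + 2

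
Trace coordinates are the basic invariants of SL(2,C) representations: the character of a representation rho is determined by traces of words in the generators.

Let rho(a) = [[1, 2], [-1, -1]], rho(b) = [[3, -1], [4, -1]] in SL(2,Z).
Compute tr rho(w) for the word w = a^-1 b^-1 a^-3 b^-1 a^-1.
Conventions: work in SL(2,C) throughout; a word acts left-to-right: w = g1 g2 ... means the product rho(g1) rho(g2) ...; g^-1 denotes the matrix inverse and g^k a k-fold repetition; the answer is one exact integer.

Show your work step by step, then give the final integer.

26

rho(a^-1) = [[-1, -2], [1, 1]]
... * rho(b^-1) = [[-1, 1], [-4, 3]]  ->  [[9, -7], [-5, 4]]
... * rho(a^-1) = [[-1, -2], [1, 1]]  ->  [[-16, -25], [9, 14]]
... * rho(a^-1) = [[-1, -2], [1, 1]]  ->  [[-9, 7], [5, -4]]
... * rho(a^-1) = [[-1, -2], [1, 1]]  ->  [[16, 25], [-9, -14]]
... * rho(b^-1) = [[-1, 1], [-4, 3]]  ->  [[-116, 91], [65, -51]]
... * rho(a^-1) = [[-1, -2], [1, 1]]  ->  [[207, 323], [-116, -181]]
tr = 207 + -181 = 26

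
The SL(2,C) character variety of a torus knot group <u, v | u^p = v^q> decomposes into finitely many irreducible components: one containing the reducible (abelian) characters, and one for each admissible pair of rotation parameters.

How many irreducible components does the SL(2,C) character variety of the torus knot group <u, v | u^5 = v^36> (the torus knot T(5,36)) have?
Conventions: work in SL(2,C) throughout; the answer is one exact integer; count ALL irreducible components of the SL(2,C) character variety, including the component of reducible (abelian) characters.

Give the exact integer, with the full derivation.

For T(5,36): irreducibility forces the central element u^5 = v^36 to one of +I, -I.
This locks tr(u) to 2*cos(pi*alpha/5), alpha in 1..4, and tr(v) to 2*cos(pi*beta/36), beta in 1..35, on each component of irreducible characters.
The two central values (-1)^alpha I and (-1)^beta I must be the same matrix, so alpha and beta share a parity.
Counting: 2 odd alphas x 18 odd betas + 2 even alphas x 17 even betas = 36 + 34 = 70.
That is 70 components of irreducible characters, and with the reducible (abelian) component the total is 71.

71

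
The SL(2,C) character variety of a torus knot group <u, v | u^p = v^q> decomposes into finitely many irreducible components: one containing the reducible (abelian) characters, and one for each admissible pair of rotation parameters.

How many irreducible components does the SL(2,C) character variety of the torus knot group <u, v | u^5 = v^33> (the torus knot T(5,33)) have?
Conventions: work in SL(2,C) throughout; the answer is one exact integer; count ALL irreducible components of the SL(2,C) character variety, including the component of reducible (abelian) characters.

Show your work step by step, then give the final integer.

65

In the torus knot group T(5,33), u^5 = v^33 is central, so an irreducible representation sends it to +I or -I (Schur).
On an irreducible component, tr(u) is locked at 2*cos(pi*alpha/5) for some alpha in 1..4, and tr(v) at 2*cos(pi*beta/33) for some beta in 1..32.
The two central values (-1)^alpha I and (-1)^beta I must be the same matrix, so alpha and beta share a parity.
Counting: 2 odd alphas x 16 odd betas + 2 even alphas x 16 even betas = 32 + 32 = 64.
Total: 64 irreducible-character components + 1 reducible (abelian) component = 65.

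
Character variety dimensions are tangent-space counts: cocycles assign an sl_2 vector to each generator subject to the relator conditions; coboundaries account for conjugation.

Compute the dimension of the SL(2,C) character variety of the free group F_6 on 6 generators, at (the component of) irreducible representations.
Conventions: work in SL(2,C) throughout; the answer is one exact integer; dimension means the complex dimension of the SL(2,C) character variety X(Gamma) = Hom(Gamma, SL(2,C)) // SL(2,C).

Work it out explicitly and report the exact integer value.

15

Gamma = F_6 has 6 generators and no relators.
Z^1(Gamma, Ad rho) = (sl_2)^6: a cocycle is a free choice of one sl_2 vector per generator, so dim Z^1 = 3*6 = 18.
At an irreducible rho the centralizer of the image in sl_2 is 0, so the coboundary map sl_2 -> Z^1 is injective: dim B^1 = 3.
dim X = dim H^1 = dim Z^1 - dim B^1 = 18 - 3 = 15.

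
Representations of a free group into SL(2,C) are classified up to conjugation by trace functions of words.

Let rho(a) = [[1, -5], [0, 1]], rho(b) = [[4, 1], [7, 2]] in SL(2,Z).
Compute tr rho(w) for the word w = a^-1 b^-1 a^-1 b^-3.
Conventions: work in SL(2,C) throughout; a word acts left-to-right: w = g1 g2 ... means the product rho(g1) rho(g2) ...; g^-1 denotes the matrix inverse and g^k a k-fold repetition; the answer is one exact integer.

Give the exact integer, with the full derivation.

29749

rho(a^-1) = [[1, 5], [0, 1]]
... * rho(b^-1) = [[2, -1], [-7, 4]]  ->  [[-33, 19], [-7, 4]]
... * rho(a^-1) = [[1, 5], [0, 1]]  ->  [[-33, -146], [-7, -31]]
... * rho(b^-1) = [[2, -1], [-7, 4]]  ->  [[956, -551], [203, -117]]
... * rho(b^-1) = [[2, -1], [-7, 4]]  ->  [[5769, -3160], [1225, -671]]
... * rho(b^-1) = [[2, -1], [-7, 4]]  ->  [[33658, -18409], [7147, -3909]]
tr = 33658 + -3909 = 29749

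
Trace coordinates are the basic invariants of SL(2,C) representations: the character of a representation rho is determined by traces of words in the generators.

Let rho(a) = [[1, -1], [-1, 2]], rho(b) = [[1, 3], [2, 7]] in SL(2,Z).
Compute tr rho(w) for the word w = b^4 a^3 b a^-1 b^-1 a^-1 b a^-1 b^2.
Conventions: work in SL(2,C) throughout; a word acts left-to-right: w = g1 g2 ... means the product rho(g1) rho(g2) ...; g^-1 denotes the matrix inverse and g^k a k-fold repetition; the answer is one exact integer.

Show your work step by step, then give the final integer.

1726754710

rho(b) = [[1, 3], [2, 7]]
... * rho(b) = [[1, 3], [2, 7]]  ->  [[7, 24], [16, 55]]
... * rho(b) = [[1, 3], [2, 7]]  ->  [[55, 189], [126, 433]]
... * rho(b) = [[1, 3], [2, 7]]  ->  [[433, 1488], [992, 3409]]
... * rho(a) = [[1, -1], [-1, 2]]  ->  [[-1055, 2543], [-2417, 5826]]
... * rho(a) = [[1, -1], [-1, 2]]  ->  [[-3598, 6141], [-8243, 14069]]
... * rho(a) = [[1, -1], [-1, 2]]  ->  [[-9739, 15880], [-22312, 36381]]
... * rho(b) = [[1, 3], [2, 7]]  ->  [[22021, 81943], [50450, 187731]]
... * rho(a^-1) = [[2, 1], [1, 1]]  ->  [[125985, 103964], [288631, 238181]]
... * rho(b^-1) = [[7, -3], [-2, 1]]  ->  [[673967, -273991], [1544055, -627712]]
... * rho(a^-1) = [[2, 1], [1, 1]]  ->  [[1073943, 399976], [2460398, 916343]]
... * rho(b) = [[1, 3], [2, 7]]  ->  [[1873895, 6021661], [4293084, 13795595]]
... * rho(a^-1) = [[2, 1], [1, 1]]  ->  [[9769451, 7895556], [22381763, 18088679]]
... * rho(b) = [[1, 3], [2, 7]]  ->  [[25560563, 84577245], [58559121, 193766042]]
... * rho(b) = [[1, 3], [2, 7]]  ->  [[194715053, 668722404], [446091205, 1532039657]]
tr = 194715053 + 1532039657 = 1726754710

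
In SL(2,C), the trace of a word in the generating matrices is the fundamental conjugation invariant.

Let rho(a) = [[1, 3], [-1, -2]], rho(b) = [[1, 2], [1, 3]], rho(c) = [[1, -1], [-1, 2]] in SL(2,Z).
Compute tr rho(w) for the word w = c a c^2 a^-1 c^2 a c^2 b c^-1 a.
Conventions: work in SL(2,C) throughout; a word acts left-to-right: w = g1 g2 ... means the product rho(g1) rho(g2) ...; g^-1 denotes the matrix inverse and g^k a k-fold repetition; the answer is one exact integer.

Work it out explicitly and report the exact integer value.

8136

rho(c) = [[1, -1], [-1, 2]]
... * rho(a) = [[1, 3], [-1, -2]]  ->  [[2, 5], [-3, -7]]
... * rho(c) = [[1, -1], [-1, 2]]  ->  [[-3, 8], [4, -11]]
... * rho(c) = [[1, -1], [-1, 2]]  ->  [[-11, 19], [15, -26]]
... * rho(a^-1) = [[-2, -3], [1, 1]]  ->  [[41, 52], [-56, -71]]
... * rho(c) = [[1, -1], [-1, 2]]  ->  [[-11, 63], [15, -86]]
... * rho(c) = [[1, -1], [-1, 2]]  ->  [[-74, 137], [101, -187]]
... * rho(a) = [[1, 3], [-1, -2]]  ->  [[-211, -496], [288, 677]]
... * rho(c) = [[1, -1], [-1, 2]]  ->  [[285, -781], [-389, 1066]]
... * rho(c) = [[1, -1], [-1, 2]]  ->  [[1066, -1847], [-1455, 2521]]
... * rho(b) = [[1, 2], [1, 3]]  ->  [[-781, -3409], [1066, 4653]]
... * rho(c^-1) = [[2, 1], [1, 1]]  ->  [[-4971, -4190], [6785, 5719]]
... * rho(a) = [[1, 3], [-1, -2]]  ->  [[-781, -6533], [1066, 8917]]
tr = -781 + 8917 = 8136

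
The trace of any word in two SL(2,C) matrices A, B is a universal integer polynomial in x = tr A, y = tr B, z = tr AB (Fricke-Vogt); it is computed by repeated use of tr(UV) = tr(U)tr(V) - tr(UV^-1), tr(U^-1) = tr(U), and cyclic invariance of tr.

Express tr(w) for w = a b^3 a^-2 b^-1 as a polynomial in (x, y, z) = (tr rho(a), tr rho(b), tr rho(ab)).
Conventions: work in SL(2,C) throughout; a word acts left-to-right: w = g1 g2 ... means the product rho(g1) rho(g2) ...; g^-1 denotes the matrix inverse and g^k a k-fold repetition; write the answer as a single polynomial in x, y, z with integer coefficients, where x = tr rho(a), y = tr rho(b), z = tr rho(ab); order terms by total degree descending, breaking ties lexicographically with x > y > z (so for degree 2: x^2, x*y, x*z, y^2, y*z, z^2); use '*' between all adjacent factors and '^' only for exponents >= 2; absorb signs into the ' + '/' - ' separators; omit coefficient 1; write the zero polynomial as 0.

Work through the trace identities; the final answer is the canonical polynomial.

and trace(b^2) = trace(b)*trace(b) - trace(1) = y^2 - 2
trace(b^3) = trace(b)*trace(b^2) - trace(b) = y^3 - 3*y
and trace(a b^2) = trace(b)*trace(a b) - trace(a) = y*z - x
trace(b^3 a) = trace(b)*trace(a b^2) - trace(a b) = y^2*z - x*y - z
trace(b^3 a^-1) = trace(b^3)*trace(a) - trace(b^3 a) = x*y^3 - y^2*z - 2*x*y + z
trace(b a b^3) = trace(b)*trace(b a b^2) - trace(b a b) = y^3*z - x*y^2 - 2*y*z + x
trace(a b a b) = trace(a b)*trace(a b) - trace(1)   [split at repeated a] = z^2 - 2
and trace(a b a) = trace(a)*trace(b a) - trace(b) = x*z - y
trace(b a b a b) = trace(b)*trace(a b a b) - trace(a b a) = y*z^2 - x*z - y
trace(b a b^3 a) = trace(b)*trace(b a b a b) - trace(b a b a) = y^2*z^2 - x*y*z - y^2 - z^2 + 2
next, trace(a^-1 b a b^3) = trace(b a b^3)*trace(a) - trace(b a b^3 a) = x*y^3*z - x^2*y^2 - y^2*z^2 - x*y*z + x^2 + y^2 + z^2 - 2
trace(a b^3 a^-2 b) = trace(a^-1 b a b^3)*trace(a) - trace(a^-1 b a b^3 a) = x^2*y^3*z - x^3*y^2 - x*y^2*z^2 - x^2*y*z - y^3*z + x^3 + 2*x*y^2 + x*z^2 + 2*y*z - 3*x
next, trace(a b^3 a^-2 b^-1) = trace(a b^3 a^-2)*trace(b) - trace(a b^3 a^-2 b) = -x^2*y^3*z + x^3*y^2 + x*y^4 + x*y^2*z^2 + x^2*y*z - x^3 - 4*x*y^2 - x*z^2 - y*z + 3*x

-x^2*y^3*z + x^3*y^2 + x*y^4 + x*y^2*z^2 + x^2*y*z - x^3 - 4*x*y^2 - x*z^2 - y*z + 3*x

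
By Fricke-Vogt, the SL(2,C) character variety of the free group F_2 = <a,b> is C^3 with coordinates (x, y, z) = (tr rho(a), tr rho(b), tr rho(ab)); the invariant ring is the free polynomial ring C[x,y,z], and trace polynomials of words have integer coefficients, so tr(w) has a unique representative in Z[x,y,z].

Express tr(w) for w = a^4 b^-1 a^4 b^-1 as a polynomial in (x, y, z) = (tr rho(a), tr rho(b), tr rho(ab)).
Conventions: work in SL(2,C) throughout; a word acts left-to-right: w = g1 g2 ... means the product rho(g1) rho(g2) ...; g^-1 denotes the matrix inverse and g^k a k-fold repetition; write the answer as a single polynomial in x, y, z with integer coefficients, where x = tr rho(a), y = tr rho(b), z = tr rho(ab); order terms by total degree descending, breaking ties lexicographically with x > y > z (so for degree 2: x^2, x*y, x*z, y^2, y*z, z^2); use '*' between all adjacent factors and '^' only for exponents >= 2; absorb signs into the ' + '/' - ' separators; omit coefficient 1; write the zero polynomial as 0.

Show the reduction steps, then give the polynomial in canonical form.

tr(a^2) = tr(a)*tr(a) - tr(1)   [square of a] = x^2 - 2
tr(a^3) = tr(a)*tr(a^2) - tr(a)   [square of a] = x^3 - 3*x
and tr(a^4) = tr(a)*tr(a^3) - tr(a^2)   [square of a] = x^4 - 4*x^2 + 2
and tr(a^5) = tr(a)*tr(a^4) - tr(a^3)   [square of a] = x^5 - 5*x^3 + 5*x
next, tr(a^6) = tr(a)*tr(a^5) - tr(a^4)   [square of a] = x^6 - 6*x^4 + 9*x^2 - 2
tr(a^7) = tr(a)*tr(a^6) - tr(a^5)   [square of a] = x^7 - 7*x^5 + 14*x^3 - 7*x
tr(a^8) = tr(a)*tr(a^7) - tr(a^6)   [square of a] = x^8 - 8*x^6 + 20*x^4 - 16*x^2 + 2
and tr(b a^2) = tr(a)*tr(b a) - tr(b)   [square of a] = x*z - y
next, tr(b a^3) = tr(a)*tr(b a^2) - tr(b a)   [square of a] = x^2*z - x*y - z
next, tr(b a^4) = tr(a)*tr(b a^3) - tr(b a^2)   [square of a] = x^3*z - x^2*y - 2*x*z + y
and tr(a^4 b a) = tr(a)*tr(b a^4) - tr(b a^3)   [square of a] = x^4*z - x^3*y - 3*x^2*z + 2*x*y + z
tr(a^2 b a^4) = tr(a)*tr(a^4 b a) - tr(a^4 b)   [square of a] = x^5*z - x^4*y - 4*x^3*z + 3*x^2*y + 3*x*z - y
tr(a^4 b a^3) = tr(a)*tr(a^2 b a^4) - tr(a^2 b a^3)   [square of a] = x^6*z - x^5*y - 5*x^4*z + 4*x^3*y + 6*x^2*z - 3*x*y - z
tr(a^8 b) = tr(a)*tr(a^4 b a^3) - tr(a^4 b a^2)   [square of a] = x^7*z - x^6*y - 6*x^5*z + 5*x^4*y + 10*x^3*z - 6*x^2*y - 4*x*z + y
tr(a^4 b^-1 a^4) = tr(a^8)*tr(b) - tr(a^8 b)   [inverse elimination on b] = x^8*y - x^7*z - 7*x^6*y + 6*x^5*z + 15*x^4*y - 10*x^3*z - 10*x^2*y + 4*x*z + y
tr(b a b a) = tr(a b)*tr(a b) - tr(1)   [split at a repeated a] = z^2 - 2
tr(b a b) = tr(b)*tr(a b) - tr(a)   [square of b] = y*z - x
tr(b a b a^2) = tr(a)*tr(b a b a) - tr(b a b)   [square of a] = x*z^2 - y*z - x
next, tr(b a^3 b a) = tr(a)*tr(b a b a^2) - tr(b a b a)   [square of a] = x^2*z^2 - x*y*z - x^2 - z^2 + 2
tr(b a^3 b) = tr(b)*tr(a^3 b) - tr(a^3)   [square of b] = x^2*y*z - x^3 - x*y^2 - y*z + 3*x
tr(a b a^3 b a) = tr(a)*tr(b a^3 b a) - tr(b a^3 b)   [square of a] = x^3*z^2 - 2*x^2*y*z + x*y^2 - x*z^2 + y*z - x
tr(a b a^3 b a^2) = tr(a)*tr(a b a^3 b a) - tr(a b a^3 b)   [square of a] = x^4*z^2 - 2*x^3*y*z + x^2*y^2 - 2*x^2*z^2 + 2*x*y*z + z^2 - 2
and tr(a^2 b a^4 b a) = tr(a)*tr(a b a^3 b a^2) - tr(a b a^3 b a)   [square of a] = x^5*z^2 - 2*x^4*y*z + x^3*y^2 - 3*x^3*z^2 + 4*x^2*y*z - x*y^2 + 2*x*z^2 - y*z - x
and tr(b^2) = tr(b)*tr(b) - tr(1)   [square of b] = y^2 - 2
next, tr(b a^2 b) = tr(a)*tr(b^2 a) - tr(b^2)   [square of a] = x*y*z - x^2 - y^2 + 2
tr(a^2 b a^2 b) = tr(a)*tr(b a^2 b a) - tr(b a^2 b)   [square of a] = x^2*z^2 - 2*x*y*z + y^2 - 2
next, tr(a^2 b a^4 b) = tr(a)*tr(a^2 b a^2 b a) - tr(a^2 b a^2 b)   [square of a] = x^4*z^2 - 2*x^3*y*z + x^2*y^2 - 2*x^2*z^2 + 3*x*y*z - x^2 - y^2 + 2
tr(a^4 b a^4 b) = tr(a)*tr(a^2 b a^4 b a) - tr(a^2 b a^4 b)   [square of a] = x^6*z^2 - 2*x^5*y*z + x^4*y^2 - 4*x^4*z^2 + 6*x^3*y*z - 2*x^2*y^2 + 4*x^2*z^2 - 4*x*y*z + y^2 - 2
next, tr(a^4 b^-1 a^4 b) = tr(a^4 b a^4)*tr(b) - tr(a^4 b a^4 b)   [inverse elimination on b] = x^7*y*z - x^6*y^2 - x^6*z^2 - 4*x^5*y*z + 4*x^4*y^2 + 4*x^4*z^2 + 4*x^3*y*z - 4*x^2*y^2 - 4*x^2*z^2 + 2
and tr(a^4 b^-1 a^4 b^-1) = tr(a^4 b^-1 a^4)*tr(b) - tr(a^4 b^-1 a^4 b)   [inverse elimination on b] = x^8*y^2 - 2*x^7*y*z - 6*x^6*y^2 + x^6*z^2 + 10*x^5*y*z + 11*x^4*y^2 - 4*x^4*z^2 - 14*x^3*y*z - 6*x^2*y^2 + 4*x^2*z^2 + 4*x*y*z + y^2 - 2

x^8*y^2 - 2*x^7*y*z - 6*x^6*y^2 + x^6*z^2 + 10*x^5*y*z + 11*x^4*y^2 - 4*x^4*z^2 - 14*x^3*y*z - 6*x^2*y^2 + 4*x^2*z^2 + 4*x*y*z + y^2 - 2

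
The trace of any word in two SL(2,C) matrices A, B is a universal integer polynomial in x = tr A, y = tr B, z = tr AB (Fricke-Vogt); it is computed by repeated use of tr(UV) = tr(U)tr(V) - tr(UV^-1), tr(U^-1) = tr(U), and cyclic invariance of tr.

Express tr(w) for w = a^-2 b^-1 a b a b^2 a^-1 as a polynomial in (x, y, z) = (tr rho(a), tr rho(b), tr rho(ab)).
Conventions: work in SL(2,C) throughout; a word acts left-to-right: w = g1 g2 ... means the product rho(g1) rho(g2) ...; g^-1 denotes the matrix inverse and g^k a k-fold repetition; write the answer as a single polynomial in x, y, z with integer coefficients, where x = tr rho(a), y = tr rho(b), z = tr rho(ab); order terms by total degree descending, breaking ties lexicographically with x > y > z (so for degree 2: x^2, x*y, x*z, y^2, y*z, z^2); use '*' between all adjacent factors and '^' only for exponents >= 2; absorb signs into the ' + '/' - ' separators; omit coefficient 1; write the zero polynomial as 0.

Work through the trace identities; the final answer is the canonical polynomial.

-x^3*y^2*z^2 + x^4*y*z + x^2*y^3*z + x^2*y*z^3 + x*y^2*z^2 - 4*x^2*y*z - y^3*z - y*z^3 - x^3 - x*z^2 + 3*y*z + 3*x

reduce: tr(a b^2) = tr(b) * tr(a b) - tr(a)   [square of b] = y*z - x
tr(b a b^2) = tr(b) * tr(a b^2) - tr(a b)   [square of b] = y^2*z - x*y - z
tr(a b a b) = tr(b a) * tr(b a) - tr(1)   [split at a repeated b] = z^2 - 2
reduce: tr(a b a) = tr(a) * tr(b a) - tr(b)   [square of a] = x*z - y
tr(b a b^2 a) = tr(b) * tr(a b a b) - tr(a b a)   [square of b] = y*z^2 - x*z - y
tr(b a b^2 a^-1) = tr(b a b^2) * tr(a) - tr(b a b^2 a)   [inverse elimination on a] = x*y^2*z - x^2*y - y*z^2 + y
reduce: tr(b a b a b^2) = tr(b) * tr(a b a b^2) - tr(a b a b)   [square of b] = y^2*z^2 - x*y*z - y^2 - z^2 + 2
tr(a b a b a b) = tr(a b) * tr(a b a b) - tr(a^-1 b^-1)   [split at a repeated a] = z^3 - 3*z
reduce: tr(a b a b a) = tr(a) * tr(b a b a) - tr(b a b)   [square of a] = x*z^2 - y*z - x
so tr(b a b a b^2 a) = tr(b) * tr(a b a b a b) - tr(a b a b a)   [square of b] = y*z^3 - x*z^2 - 2*y*z + x
tr(a^-1 b a b a b^2) = tr(b a b a b^2) * tr(a) - tr(b a b a b^2 a)   [inverse elimination on a] = x*y^2*z^2 - x^2*y*z - y*z^3 - x*y^2 + 2*y*z + x
tr(a b a b^2 a^-2 b) = tr(a^-1 b a b a b^2) * tr(a) - tr(a^-1 b a b a b^2 a)   [inverse elimination on a] = x^2*y^2*z^2 - x^3*y*z - x*y*z^3 - x^2*y^2 - y^2*z^2 + 3*x*y*z + x^2 + y^2 + z^2 - 2
reduce: tr(b^-1 a b a b^2 a^-2) = tr(a b a b^2 a^-2) * tr(b) - tr(a b a b^2 a^-2 b)   [inverse elimination on b] = -x^2*y^2*z^2 + x^3*y*z + x*y^3*z + x*y*z^3 - 3*x*y*z - x^2 - z^2 + 2
tr(a^2 b a) = tr(a) * tr(a b a) - tr(a b)   [square of a] = x^2*z - x*y - z
tr(a b a b^2 a) = tr(b) * tr(a^2 b a b) - tr(a^2 b a)   [square of b] = x*y*z^2 - x^2*z - y^2*z + z
so tr(b^-1 a b a b^2 a) = tr(a b a b^2 a) * tr(b) - tr(a b a b^2 a b)   [inverse elimination on b] = x*y^2*z^2 - x^2*y*z - y^3*z - y*z^3 + x*z^2 + 3*y*z - x
so tr(b^-1 a b a b^2 a^-1) = tr(b^-1 a b a b^2) * tr(a) - tr(b^-1 a b a b^2 a)   [inverse elimination on a] = -x*y^2*z^2 + x^2*y*z + y^3*z + y*z^3 - 3*y*z - x
tr(a^-2 b^-1 a b a b^2 a^-1) = tr(b^-1 a b a b^2 a^-2) * tr(a) - tr(b^-1 a b a b^2 a^-1)   [inverse elimination on a] = -x^3*y^2*z^2 + x^4*y*z + x^2*y^3*z + x^2*y*z^3 + x*y^2*z^2 - 4*x^2*y*z - y^3*z - y*z^3 - x^3 - x*z^2 + 3*y*z + 3*x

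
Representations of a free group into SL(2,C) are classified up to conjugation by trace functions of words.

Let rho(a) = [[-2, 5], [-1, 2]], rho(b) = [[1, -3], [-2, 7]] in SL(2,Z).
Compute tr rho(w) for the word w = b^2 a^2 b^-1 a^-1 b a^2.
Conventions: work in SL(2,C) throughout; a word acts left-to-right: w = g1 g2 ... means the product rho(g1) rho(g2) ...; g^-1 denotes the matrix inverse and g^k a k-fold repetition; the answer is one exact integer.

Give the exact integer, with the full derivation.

-40

rho(b) = [[1, -3], [-2, 7]]
... * rho(b) = [[1, -3], [-2, 7]]  ->  [[7, -24], [-16, 55]]
... * rho(a) = [[-2, 5], [-1, 2]]  ->  [[10, -13], [-23, 30]]
... * rho(a) = [[-2, 5], [-1, 2]]  ->  [[-7, 24], [16, -55]]
... * rho(b^-1) = [[7, 3], [2, 1]]  ->  [[-1, 3], [2, -7]]
... * rho(a^-1) = [[2, -5], [1, -2]]  ->  [[1, -1], [-3, 4]]
... * rho(b) = [[1, -3], [-2, 7]]  ->  [[3, -10], [-11, 37]]
... * rho(a) = [[-2, 5], [-1, 2]]  ->  [[4, -5], [-15, 19]]
... * rho(a) = [[-2, 5], [-1, 2]]  ->  [[-3, 10], [11, -37]]
tr = -3 + -37 = -40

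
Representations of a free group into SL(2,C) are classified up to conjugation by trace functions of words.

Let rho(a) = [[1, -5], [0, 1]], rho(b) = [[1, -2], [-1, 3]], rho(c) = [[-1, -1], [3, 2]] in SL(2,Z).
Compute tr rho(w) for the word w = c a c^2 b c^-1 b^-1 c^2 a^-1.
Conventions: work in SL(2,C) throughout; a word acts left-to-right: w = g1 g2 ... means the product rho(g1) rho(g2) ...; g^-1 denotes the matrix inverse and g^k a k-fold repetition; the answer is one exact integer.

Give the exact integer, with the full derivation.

-149

rho(c) = [[-1, -1], [3, 2]]
... * rho(a) = [[1, -5], [0, 1]]  ->  [[-1, 4], [3, -13]]
... * rho(c) = [[-1, -1], [3, 2]]  ->  [[13, 9], [-42, -29]]
... * rho(c) = [[-1, -1], [3, 2]]  ->  [[14, 5], [-45, -16]]
... * rho(b) = [[1, -2], [-1, 3]]  ->  [[9, -13], [-29, 42]]
... * rho(c^-1) = [[2, 1], [-3, -1]]  ->  [[57, 22], [-184, -71]]
... * rho(b^-1) = [[3, 2], [1, 1]]  ->  [[193, 136], [-623, -439]]
... * rho(c) = [[-1, -1], [3, 2]]  ->  [[215, 79], [-694, -255]]
... * rho(c) = [[-1, -1], [3, 2]]  ->  [[22, -57], [-71, 184]]
... * rho(a^-1) = [[1, 5], [0, 1]]  ->  [[22, 53], [-71, -171]]
tr = 22 + -171 = -149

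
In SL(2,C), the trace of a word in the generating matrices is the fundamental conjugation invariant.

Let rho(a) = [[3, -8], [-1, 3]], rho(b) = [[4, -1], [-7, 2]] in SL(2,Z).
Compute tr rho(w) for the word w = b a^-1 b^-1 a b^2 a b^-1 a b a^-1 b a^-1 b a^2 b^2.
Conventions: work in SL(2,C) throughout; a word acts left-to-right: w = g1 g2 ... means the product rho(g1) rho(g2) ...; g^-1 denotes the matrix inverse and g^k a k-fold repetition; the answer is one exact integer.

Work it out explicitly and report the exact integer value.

-1253692601441201

rho(b) = [[4, -1], [-7, 2]]
... * rho(a^-1) = [[3, 8], [1, 3]]  ->  [[11, 29], [-19, -50]]
... * rho(b^-1) = [[2, 1], [7, 4]]  ->  [[225, 127], [-388, -219]]
... * rho(a) = [[3, -8], [-1, 3]]  ->  [[548, -1419], [-945, 2447]]
... * rho(b) = [[4, -1], [-7, 2]]  ->  [[12125, -3386], [-20909, 5839]]
... * rho(b) = [[4, -1], [-7, 2]]  ->  [[72202, -18897], [-124509, 32587]]
... * rho(a) = [[3, -8], [-1, 3]]  ->  [[235503, -634307], [-406114, 1093833]]
... * rho(b^-1) = [[2, 1], [7, 4]]  ->  [[-3969143, -2301725], [6844603, 3969218]]
... * rho(a) = [[3, -8], [-1, 3]]  ->  [[-9605704, 24847969], [16564591, -42849170]]
... * rho(b) = [[4, -1], [-7, 2]]  ->  [[-212358599, 59301642], [366202554, -102262931]]
... * rho(a^-1) = [[3, 8], [1, 3]]  ->  [[-577774155, -1520963866], [996344731, 2622831639]]
... * rho(b) = [[4, -1], [-7, 2]]  ->  [[8335650442, -2464153577], [-14374442549, 4249318547]]
... * rho(a^-1) = [[3, 8], [1, 3]]  ->  [[22542797749, 59292742805], [-38874009100, -102247584751]]
... * rho(b) = [[4, -1], [-7, 2]]  ->  [[-324878008639, 96042687861], [560237056857, -165621160402]]
... * rho(a) = [[3, -8], [-1, 3]]  ->  [[-1070676713778, 2887152132695], [1846332330973, -4978759936062]]
... * rho(a) = [[3, -8], [-1, 3]]  ->  [[-6099182274029, 17226870108309], [10517756928981, -29706938455970]]
... * rho(b) = [[4, -1], [-7, 2]]  ->  [[-144984819854279, 40552922490647], [250019596907714, -69931633840921]]
... * rho(b) = [[4, -1], [-7, 2]]  ->  [[-863809736851645, 226090664835573], [1489599824517303, -389882864589556]]
tr = -863809736851645 + -389882864589556 = -1253692601441201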